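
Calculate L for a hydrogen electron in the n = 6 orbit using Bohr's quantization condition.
6.33e-34 J·s (or 6ℏ)

In the Bohr model, angular momentum is quantized:
L = nℏ

where ℏ = h/(2π) = 1.0546e-34 J·s

For n = 6:
L = 6 × 1.0546e-34 J·s
L = 6.33e-34 J·s

This can also be written as L = 6ℏ.
The angular momentum is an integer multiple of the reduced Planck constant.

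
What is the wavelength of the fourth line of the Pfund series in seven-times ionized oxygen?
51.487497 nm

The lines of a series are numbered from the longest wavelength (smallest ΔE) outward; the fourth line is the transition from n = n_f + 4 to n_f.
The Pfund series has all transitions ending at n_f = 5.

For O⁷⁺ (Z = 8), the fourth line (δ-line) is the jump from n = 9 to n = 5:
E_9 = -13.6057 × 8² / 9² = -10.75018272 eV
E_5 = -13.6057 × 8² / 5² = -34.83059200 eV
ΔE = E_9 - E_5 = 24.08040928 eV

λ = hc/E = 1239.84 eV·nm / 24.08040928 eV
λ = 51.487497 nm

This is the δ-line of the Pfund series in O⁷⁺.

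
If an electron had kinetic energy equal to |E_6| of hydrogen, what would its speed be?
3.64615e+05 m/s (or 0.12% of c)

The binding energy at n = 6 for hydrogen is:
E_6 = -13.6057/6² = -0.377936111 eV
|E_6| = 0.377936111 eV

Convert to Joules:
KE = 0.377936111 eV × (1.602177 × 10⁻¹⁹ J/eV) = 6.0552054e-20 J

Using KE = ½mv²:
v = √(2·KE/m_e)
v = √(2 × 6.0552054e-20 J / 9.10938 × 10⁻³¹ kg)
v = 3.64615e+05 m/s

This is approximately 0.12% the speed of light.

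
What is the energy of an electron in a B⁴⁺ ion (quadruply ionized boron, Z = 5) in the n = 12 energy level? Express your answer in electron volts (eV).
-2.362 eV

The energy levels of a hydrogen-like atom are given by:
E_n = -13.6057 Z² / n² eV  (with Z = 5 for B⁴⁺)

For n = 12:
E_12 = -13.6057 × 5² / 12²
E_12 = -13.6057 × 25 / 144
E_12 = -2.362 eV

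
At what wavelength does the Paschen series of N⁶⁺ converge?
16.737523 nm

The series limit corresponds to the transition from n = ∞ to n = 3.
This is the highest energy (shortest wavelength) transition in the Paschen series.

E_∞ = 0 eV
E_3 = -13.6057 × 7² / 3² = -74.07547778 eV

Energy at series limit:
ΔE = E_∞ - E_3 = 0 - (-74.07547778) = 74.07547778 eV
λ = hc/E = 1239.84 eV·nm / 74.07547778 eV = 16.737523 nm

This energy equals the ionization energy from the n = 3 state of N⁶⁺.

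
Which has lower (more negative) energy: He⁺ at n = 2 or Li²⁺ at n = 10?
He⁺ at n = 2 (E = -13.605700 eV)

Using E_n = -13.6057 Z² / n² eV:

He⁺ (Z = 2) at n = 2:
E = -13.6057 × 2² / 2² = -13.6057 × 4 / 4 = -13.605700000 eV

Li²⁺ (Z = 3) at n = 10:
E = -13.6057 × 3² / 10² = -13.6057 × 9 / 100 = -1.224513000 eV

Since -13.605700000 eV < -1.224513000 eV,
He⁺ at n = 2 is more tightly bound (requires more energy to ionize).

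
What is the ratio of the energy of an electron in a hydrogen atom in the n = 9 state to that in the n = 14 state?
2.420

Using E_n = -13.6057 Z² / n² eV with Z = 1:

E_9 = -13.6057 / 9² = -13.6057 / 81 = -0.167971605 eV
E_14 = -13.6057 / 14² = -13.6057 / 196 = -0.069416837 eV

The ratio is:
E_9/E_14 = (-0.167971605) / (-0.069416837)
E_9/E_14 = (-13.6057/81) / (-13.6057/196)
E_9/E_14 = 196/81
E_9/E_14 = 2.420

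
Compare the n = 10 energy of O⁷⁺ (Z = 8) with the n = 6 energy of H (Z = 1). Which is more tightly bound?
O⁷⁺ at n = 10 (E = -8.7076 eV)

Using E_n = -13.6057 Z² / n² eV:

O⁷⁺ (Z = 8) at n = 10:
E = -13.6057 × 8² / 10² = -13.6057 × 64 / 100 = -8.7076480 eV

H (Z = 1) at n = 6:
E = -13.6057 × 1² / 6² = -13.6057 × 1 / 36 = -0.3779361 eV

Since -8.7076480 eV < -0.3779361 eV,
O⁷⁺ at n = 10 is more tightly bound (requires more energy to ionize).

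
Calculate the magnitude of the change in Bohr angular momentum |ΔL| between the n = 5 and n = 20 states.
1.5819e-33 J·s (or 15ℏ)

In the Bohr model, L_n = nℏ where ℏ = 1.054572e-34 J·s.

L_20 = 20ℏ = 2.109144e-33 J·s
L_5 = 5ℏ = 5.272860e-34 J·s

ΔL = L_20 - L_5 = (20 - 5)ℏ = 15ℏ
ΔL = 15 × 1.054572e-34 J·s = 1.5819e-33 J·s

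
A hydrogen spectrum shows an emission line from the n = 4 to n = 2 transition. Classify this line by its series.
Balmer series

The spectral series in hydrogen are named based on the final (lower) energy level:
- Lyman series: n_final = 1 (ultraviolet)
- Balmer series: n_final = 2 (visible/near-UV)
- Paschen series: n_final = 3 (infrared)
- Brackett series: n_final = 4 (infrared)
- Pfund series: n_final = 5 (far infrared)

Since this transition ends at n = 2, it belongs to the Balmer series.

For reference, this 4 → 2 line has photon energy
ΔE = 13.6057 eV × (1/2² - 1/4²) = 2.5510688 eV,
corresponding to wavelength λ = hc/ΔE = 1239.84 eV·nm / 2.5510688 eV = 486.008 nm in the visible/near-UV region.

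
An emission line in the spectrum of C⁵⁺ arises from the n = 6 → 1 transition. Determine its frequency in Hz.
1.15145e+17 Hz

First, find the transition energy:
E_6 = -13.6057 × 6² / 6² = -13.605700 eV
E_1 = -13.6057 × 6² / 1² = -489.805200 eV
|ΔE| = |E_1 - E_6| = 476.199500 eV

Convert to Joules: E = 476.199500 eV × (1.602177 × 10⁻¹⁹ J/eV) = 7.6295589e-17 J

Using E = hf:
f = E/h = 7.6295589e-17 J / (6.62607 × 10⁻³⁴ J·s)
f = 1.15145e+17 Hz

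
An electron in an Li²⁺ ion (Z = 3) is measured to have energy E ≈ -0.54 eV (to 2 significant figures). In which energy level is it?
n = 15

The exact energy levels follow E_n = -13.6057 Z² / n² eV with Z = 3.

The measured value (-0.54 eV) is reported to only 2 significant figures, so we must test candidate n values and see which one matches to that precision.

Candidate energies:
  n = 13:  E = -13.6057 × 3² / 13² = -0.724564 eV
  n = 14:  E = -13.6057 × 3² / 14² = -0.624752 eV
  n = 15:  E = -13.6057 × 3² / 15² = -0.544228 eV  ← matches
  n = 16:  E = -13.6057 × 3² / 16² = -0.478325 eV
  n = 17:  E = -13.6057 × 3² / 17² = -0.423707 eV

Checking against the measurement of -0.54 eV (2 sig figs), only n = 15 agrees:
E_15 = -0.544228 eV, which rounds to -0.54 eV ✓

Therefore n = 15.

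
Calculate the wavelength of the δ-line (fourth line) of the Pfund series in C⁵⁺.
91.53333 nm

The lines of a series are numbered from the longest wavelength (smallest ΔE) outward; the fourth line is the transition from n = n_f + 4 to n_f.
The Pfund series has all transitions ending at n_f = 5.

For C⁵⁺ (Z = 6), the fourth line (δ-line) is the jump from n = 9 to n = 5:
E_9 = -13.6057 × 6² / 9² = -6.0469778 eV
E_5 = -13.6057 × 6² / 5² = -19.5922080 eV
ΔE = E_9 - E_5 = 13.5452302 eV

λ = hc/E = 1239.84 eV·nm / 13.5452302 eV
λ = 91.53333 nm

This is the δ-line of the Pfund series in C⁵⁺.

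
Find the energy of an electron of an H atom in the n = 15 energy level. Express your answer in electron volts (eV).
-0.060 eV

The energy levels of a hydrogen-like atom are given by:
E_n = -13.6057 eV / n²

For n = 15:
E_15 = -13.6057 eV / 15²
E_15 = -13.6057 eV / 225
E_15 = -0.060 eV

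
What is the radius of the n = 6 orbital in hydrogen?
1.9050 nm (or 19.0504 Å)

The Bohr radius formula is:
r_n = n² a₀ / Z

where a₀ = 0.0529177 nm is the Bohr radius.

For H (Z = 1) at n = 6:
r_6 = 6² × 0.0529177 nm / 1
r_6 = 36 × 0.0529177 nm / 1
r_6 = 1.90504 nm / 1
r_6 = 1.9050 nm

The electron orbits at approximately 1.9050 nm from the nucleus.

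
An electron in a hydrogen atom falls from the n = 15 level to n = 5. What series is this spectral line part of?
Pfund series

The spectral series in hydrogen are named based on the final (lower) energy level:
- Lyman series: n_final = 1 (ultraviolet)
- Balmer series: n_final = 2 (visible/near-UV)
- Paschen series: n_final = 3 (infrared)
- Brackett series: n_final = 4 (infrared)
- Pfund series: n_final = 5 (far infrared)

Since this transition ends at n = 5, it belongs to the Pfund series.

For reference, this 15 → 5 line has photon energy
ΔE = 13.6057 eV × (1/5² - 1/15²) = 0.48375822222 eV,
corresponding to wavelength λ = hc/ΔE = 1239.84 eV·nm / 0.48375822222 eV = 2562.93318 nm in the far infrared region.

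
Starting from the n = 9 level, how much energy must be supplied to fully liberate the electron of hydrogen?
0.17 eV

The ionization energy is the energy needed to remove the electron completely (n → ∞).

For hydrogen, E_n = -13.6057 eV / n².

At n = 9: E_9 = -13.6057 / 9² = -0.16797 eV
At n = ∞: E_∞ = 0 eV

Ionization energy = E_∞ - E_9 = 0 - (-0.16797) = 0.16797 eV
Ionization energy ≈ 0.17 eV

This is also called the binding energy of the electron in state n = 9.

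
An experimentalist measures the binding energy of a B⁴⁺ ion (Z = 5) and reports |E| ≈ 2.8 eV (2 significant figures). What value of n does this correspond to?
n = 11

The exact energy levels follow E_n = -13.6057 Z² / n² eV with Z = 5.

The measured value (-2.8 eV) is reported to only 2 significant figures, so we must test candidate n values and see which one matches to that precision.

Candidate energies:
  n = 9:  E = -13.6057 × 5² / 9² = -4.19929 eV
  n = 10:  E = -13.6057 × 5² / 10² = -3.40143 eV
  n = 11:  E = -13.6057 × 5² / 11² = -2.81110 eV  ← matches
  n = 12:  E = -13.6057 × 5² / 12² = -2.36210 eV
  n = 13:  E = -13.6057 × 5² / 13² = -2.01268 eV

Checking against the measurement of -2.8 eV (2 sig figs), only n = 11 agrees:
E_11 = -2.81110 eV, which rounds to -2.8 eV ✓

Therefore n = 11.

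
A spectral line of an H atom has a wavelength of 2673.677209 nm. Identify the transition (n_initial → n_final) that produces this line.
n = 13 → n = 5

First, find the photon energy from the wavelength (hc = 1239.84 eV·nm):
E = hc/λ = 1239.84 eV·nm / 2673.677209 nm = 0.46372090 eV

The energy levels of hydrogen satisfy E_n = -13.6057 / n² eV, so an emission n_i → n_f releases
ΔE = 13.6057 × (1/n_f² − 1/n_i²) eV.

Setting ΔE equal to the photon energy:
1/n_f² − 1/n_i² = 0.46372090 / 13.6057 = 0.034082840

Since 1/n_i² must be positive, we need 1/n_f² > 0.034082840, i.e. n_f ≤ 5. For each allowed n_f, solve n_i = (1/n_f² − 0.034082840)^(−1/2) and check whether it is a whole number:
  n_f = 1: 1/n_i² = 1.000000000 − 0.034082840 = 0.965917160 → n_i = 1.017  (not an integer) ✗
  n_f = 2: 1/n_i² = 0.250000000 − 0.034082840 = 0.215917160 → n_i = 2.152  (not an integer) ✗
  n_f = 3: 1/n_i² = 0.111111111 − 0.034082840 = 0.077028271 → n_i = 3.603  (not an integer) ✗
  n_f = 4: 1/n_i² = 0.062500000 − 0.034082840 = 0.028417160 → n_i = 5.932  (not an integer) ✗
  n_f = 5: 1/n_i² = 0.040000000 − 0.034082840 = 0.005917160 → n_i = 13.000  → integer, n_i = 13 ✓

Only n_f = 5 gives an integer upper level, n_i = 13.

The transition is from n = 13 to n = 5 (emission).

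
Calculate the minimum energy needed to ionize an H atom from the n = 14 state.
0.069417 eV

The ionization energy is the energy needed to remove the electron completely (n → ∞).

For hydrogen, E_n = -13.6057 eV / n².

At n = 14: E_14 = -13.6057 / 14² = -0.069416837 eV
At n = ∞: E_∞ = 0 eV

Ionization energy = E_∞ - E_14 = 0 - (-0.069416837) = 0.069416837 eV
Ionization energy ≈ 0.069417 eV

This is also called the binding energy of the electron in state n = 14.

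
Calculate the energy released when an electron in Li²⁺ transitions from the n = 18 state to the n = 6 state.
3.0235 eV

The energy levels are E_n = -13.6057 Z² eV / n².

Energy at n = 18: E_18 = -13.6057 × 3² / 18² = -0.3779361 eV
Energy at n = 6: E_6 = -13.6057 × 3² / 6² = -3.4014250 eV

For emission (electron falling to lower state), the photon energy is:
E_photon = E_18 - E_6 = |-0.3779361 - (-3.4014250)|
E_photon = 3.0235 eV

This energy is carried away by the emitted photon.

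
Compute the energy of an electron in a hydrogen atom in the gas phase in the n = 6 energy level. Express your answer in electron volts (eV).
-0.38 eV

The energy levels of a hydrogen-like atom are given by:
E_n = -13.6057 eV / n²

For n = 6:
E_6 = -13.6057 eV / 6²
E_6 = -13.6057 eV / 36
E_6 = -0.38 eV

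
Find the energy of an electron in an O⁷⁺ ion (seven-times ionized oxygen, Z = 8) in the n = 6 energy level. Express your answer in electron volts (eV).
-24.188 eV

The energy levels of a hydrogen-like atom are given by:
E_n = -13.6057 Z² / n² eV  (with Z = 8 for O⁷⁺)

For n = 6:
E_6 = -13.6057 × 8² / 6²
E_6 = -13.6057 × 64 / 36
E_6 = -24.188 eV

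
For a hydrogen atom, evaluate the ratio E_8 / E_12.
2.25

Using E_n = -13.6057 Z² / n² eV with Z = 1:

E_8 = -13.6057 / 8² = -13.6057 / 64 = -0.21258906 eV
E_12 = -13.6057 / 12² = -13.6057 / 144 = -0.09448403 eV

The ratio is:
E_8/E_12 = (-0.21258906) / (-0.09448403)
E_8/E_12 = (-13.6057/64) / (-13.6057/144)
E_8/E_12 = 144/64
E_8/E_12 = 2.25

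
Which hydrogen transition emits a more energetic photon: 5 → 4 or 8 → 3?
8 → 3

Calculate the energy for each transition:

Transition 5 → 4:
ΔE₁ = |E_4 - E_5| = |-13.6057/4² - (-13.6057/5²)|
ΔE₁ = |-0.850356250 - (-0.544228000)| = 0.306128 eV

Transition 8 → 3:
ΔE₂ = |E_3 - E_8| = |-13.6057/3² - (-13.6057/8²)|
ΔE₂ = |-1.511744444 - (-0.212589063)| = 1.299155 eV

Since 1.299155 eV > 0.306128 eV, the transition 8 → 3 emits the more energetic photon.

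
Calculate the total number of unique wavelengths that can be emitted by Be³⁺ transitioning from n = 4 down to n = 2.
3

The electron can occupy levels n = 2, 3, ..., 4 during de-excitation — that is m = 4 - 2 + 1 = 3 distinct levels.

The number of distinct spectral lines equals the number of ways to choose 2 of these m levels (each pair gives one possible emission transition):

Number of lines = m(m-1)/2 = 3×2/2 = 3

These correspond to all possible transitions between the 3 levels:
4 → 3, 4 → 2, 3 → 2

Each transition produces a photon with a unique energy (and thus wavelength). This count does not depend on Z.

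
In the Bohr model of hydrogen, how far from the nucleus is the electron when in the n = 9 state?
4.28634 nm (or 42.86335 Å)

The Bohr radius formula is:
r_n = n² a₀ / Z

where a₀ = 0.05291772 nm is the Bohr radius.

For H (Z = 1) at n = 9:
r_9 = 9² × 0.05291772 nm / 1
r_9 = 81 × 0.05291772 nm / 1
r_9 = 4.286335 nm / 1
r_9 = 4.28634 nm

The electron orbits at approximately 4.28634 nm from the nucleus.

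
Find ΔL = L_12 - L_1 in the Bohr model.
1.160e-33 J·s (or 11ℏ)

In the Bohr model, L_n = nℏ where ℏ = 1.05457e-34 J·s.

L_12 = 12ℏ = 1.26548e-33 J·s
L_1 = 1ℏ = 1.05457e-34 J·s

ΔL = L_12 - L_1 = (12 - 1)ℏ = 11ℏ
ΔL = 11 × 1.05457e-34 J·s = 1.160e-33 J·s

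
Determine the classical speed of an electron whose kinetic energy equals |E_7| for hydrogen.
3.12528e+05 m/s (or 0.10% of c)

The binding energy at n = 7 for hydrogen is:
E_7 = -13.6057/7² = -0.277667347 eV
|E_7| = 0.277667347 eV

Convert to Joules:
KE = 0.277667347 eV × (1.602177 × 10⁻¹⁹ J/eV) = 4.4487224e-20 J

Using KE = ½mv²:
v = √(2·KE/m_e)
v = √(2 × 4.4487224e-20 J / 9.10938 × 10⁻³¹ kg)
v = 3.12528e+05 m/s

This is approximately 0.10% the speed of light.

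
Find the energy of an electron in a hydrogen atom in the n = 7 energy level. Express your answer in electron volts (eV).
-0.277667 eV

The energy levels of a hydrogen-like atom are given by:
E_n = -13.6057 eV / n²

For n = 7:
E_7 = -13.6057 eV / 7²
E_7 = -13.6057 eV / 49
E_7 = -0.277667 eV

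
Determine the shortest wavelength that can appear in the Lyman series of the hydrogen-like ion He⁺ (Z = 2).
22.7816 nm

The series limit corresponds to the transition from n = ∞ to n = 1.
This is the highest energy (shortest wavelength) transition in the Lyman series.

E_∞ = 0 eV
E_1 = -13.6057 × 2² / 1² = -54.422800 eV

Energy at series limit:
ΔE = E_∞ - E_1 = 0 - (-54.422800) = 54.422800 eV
λ = hc/E = 1239.84 eV·nm / 54.422800 eV = 22.7816 nm

This energy equals the ionization energy from the n = 1 state of He⁺.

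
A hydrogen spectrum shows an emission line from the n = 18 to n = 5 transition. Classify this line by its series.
Pfund series

The spectral series in hydrogen are named based on the final (lower) energy level:
- Lyman series: n_final = 1 (ultraviolet)
- Balmer series: n_final = 2 (visible/near-UV)
- Paschen series: n_final = 3 (infrared)
- Brackett series: n_final = 4 (infrared)
- Pfund series: n_final = 5 (far infrared)

Since this transition ends at n = 5, it belongs to the Pfund series.

For reference, this 18 → 5 line has photon energy
ΔE = 13.6057 eV × (1/5² - 1/18²) = 0.50223510 eV,
corresponding to wavelength λ = hc/ΔE = 1239.84 eV·nm / 0.50223510 eV = 2468.64 nm in the far infrared region.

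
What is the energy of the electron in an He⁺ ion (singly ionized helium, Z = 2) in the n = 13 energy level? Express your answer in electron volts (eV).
-0.322 eV

The energy levels of a hydrogen-like atom are given by:
E_n = -13.6057 Z² / n² eV  (with Z = 2 for He⁺)

For n = 13:
E_13 = -13.6057 × 2² / 13²
E_13 = -13.6057 × 4 / 169
E_13 = -0.322 eV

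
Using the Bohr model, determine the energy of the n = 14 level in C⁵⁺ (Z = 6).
-2.4990 eV

For hydrogen-like ions, the energy levels scale with Z²:
E_n = -13.6057 Z² / n² eV

For C⁵⁺ (Z = 6) at n = 14:
E_14 = -13.6057 × 6² / 14²
E_14 = -13.6057 × 36 / 196
E_14 = -489.8052 / 196
E_14 = -2.4990 eV

The energy is 36 times more negative than hydrogen at the same n due to the stronger nuclear charge.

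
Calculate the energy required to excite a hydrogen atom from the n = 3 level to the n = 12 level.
1.41726 eV

The energy levels of a hydrogen-like atom are E_n = -13.6057 eV / n².

Energy at n = 3: E_3 = -13.6057 / 3² = -1.51174444 eV
Energy at n = 12: E_12 = -13.6057 / 12² = -0.09448403 eV

The excitation energy is the difference:
ΔE = E_12 - E_3
ΔE = -0.09448403 - (-1.51174444)
ΔE = 1.41726 eV

Since this is positive, energy must be absorbed (photon absorption).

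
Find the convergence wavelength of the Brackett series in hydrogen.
1458.024 nm

The series limit corresponds to the transition from n = ∞ to n = 4.
This is the highest energy (shortest wavelength) transition in the Brackett series.

E_∞ = 0 eV
E_4 = -13.6057 / 4² = -0.850356250 eV

Energy at series limit:
ΔE = E_∞ - E_4 = 0 - (-0.850356250) = 0.850356250 eV
λ = hc/E = 1239.84 eV·nm / 0.850356250 eV = 1458.024 nm

This energy equals the ionization energy from the n = 4 state of hydrogen.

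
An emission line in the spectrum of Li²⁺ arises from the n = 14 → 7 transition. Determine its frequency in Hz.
4.5319e+14 Hz

First, find the transition energy:
E_14 = -13.6057 × 3² / 14² = -0.62475153 eV
E_7 = -13.6057 × 3² / 7² = -2.49900612 eV
|ΔE| = |E_7 - E_14| = 1.87425459 eV

Convert to Joules: E = 1.87425459 eV × (1.602177 × 10⁻¹⁹ J/eV) = 3.002888e-19 J

Using E = hf:
f = E/h = 3.002888e-19 J / (6.62607 × 10⁻³⁴ J·s)
f = 4.5319e+14 Hz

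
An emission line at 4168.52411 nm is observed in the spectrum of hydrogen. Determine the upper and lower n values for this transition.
n = 13 → n = 6

First, find the photon energy from the wavelength (hc = 1239.84 eV·nm):
E = hc/λ = 1239.84 eV·nm / 4168.52411 nm = 0.29742901 eV

The energy levels of hydrogen satisfy E_n = -13.6057 / n² eV, so an emission n_i → n_f releases
ΔE = 13.6057 × (1/n_f² − 1/n_i²) eV.

Setting ΔE equal to the photon energy:
1/n_f² − 1/n_i² = 0.29742901 / 13.6057 = 0.021860618

Since 1/n_i² must be positive, we need 1/n_f² > 0.021860618, i.e. n_f ≤ 6. For each allowed n_f, solve n_i = (1/n_f² − 0.021860618)^(−1/2) and check whether it is a whole number:
  n_f = 1: 1/n_i² = 1.000000000 − 0.021860618 = 0.978139382 → n_i = 1.011  (not an integer) ✗
  n_f = 2: 1/n_i² = 0.250000000 − 0.021860618 = 0.228139382 → n_i = 2.094  (not an integer) ✗
  n_f = 3: 1/n_i² = 0.111111111 − 0.021860618 = 0.089250493 → n_i = 3.347  (not an integer) ✗
  n_f = 4: 1/n_i² = 0.062500000 − 0.021860618 = 0.040639382 → n_i = 4.961  (not an integer) ✗
  n_f = 5: 1/n_i² = 0.040000000 − 0.021860618 = 0.018139382 → n_i = 7.425  (not an integer) ✗
  n_f = 6: 1/n_i² = 0.027777778 − 0.021860618 = 0.005917160 → n_i = 13.000  → integer, n_i = 13 ✓

Only n_f = 6 gives an integer upper level, n_i = 13.

The transition is from n = 13 to n = 6 (emission).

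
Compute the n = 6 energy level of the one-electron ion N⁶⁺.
-18.519 eV

For hydrogen-like ions, the energy levels scale with Z²:
E_n = -13.6057 Z² / n² eV

For N⁶⁺ (Z = 7) at n = 6:
E_6 = -13.6057 × 7² / 6²
E_6 = -13.6057 × 49 / 36
E_6 = -666.6793 / 36
E_6 = -18.519 eV

The energy is 49 times more negative than hydrogen at the same n due to the stronger nuclear charge.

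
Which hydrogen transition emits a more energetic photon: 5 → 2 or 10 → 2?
10 → 2

Calculate the energy for each transition:

Transition 5 → 2:
ΔE₁ = |E_2 - E_5| = |-13.6057/2² - (-13.6057/5²)|
ΔE₁ = |-3.40142500000 - (-0.54422800000)| = 2.85719700 eV

Transition 10 → 2:
ΔE₂ = |E_2 - E_10| = |-13.6057/2² - (-13.6057/10²)|
ΔE₂ = |-3.40142500000 - (-0.13605700000)| = 3.26536800 eV

Since 3.26536800 eV > 2.85719700 eV, the transition 10 → 2 emits the more energetic photon.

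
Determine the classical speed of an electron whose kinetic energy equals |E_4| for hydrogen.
5.4692e+05 m/s (or 0.18243% of c)

The binding energy at n = 4 for hydrogen is:
E_4 = -13.6057/4² = -0.85035625 eV
|E_4| = 0.85035625 eV

Convert to Joules:
KE = 0.85035625 eV × (1.602177 × 10⁻¹⁹ J/eV) = 1.362421e-19 J

Using KE = ½mv²:
v = √(2·KE/m_e)
v = √(2 × 1.362421e-19 J / 9.10938 × 10⁻³¹ kg)
v = 5.4692e+05 m/s

This is approximately 0.18243% the speed of light.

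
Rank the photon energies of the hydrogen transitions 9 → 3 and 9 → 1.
9 → 1

Calculate the energy for each transition:

Transition 9 → 3:
ΔE₁ = |E_3 - E_9| = |-13.6057/3² - (-13.6057/9²)|
ΔE₁ = |-1.51174444 - (-0.16797160)| = 1.34377 eV

Transition 9 → 1:
ΔE₂ = |E_1 - E_9| = |-13.6057/1² - (-13.6057/9²)|
ΔE₂ = |-13.60570000 - (-0.16797160)| = 13.43773 eV

Since 13.43773 eV > 1.34377 eV, the transition 9 → 1 emits the more energetic photon.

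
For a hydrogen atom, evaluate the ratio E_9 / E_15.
2.778

Using E_n = -13.6057 Z² / n² eV with Z = 1:

E_9 = -13.6057 / 9² = -13.6057 / 81 = -0.167971605 eV
E_15 = -13.6057 / 15² = -13.6057 / 225 = -0.060469778 eV

The ratio is:
E_9/E_15 = (-0.167971605) / (-0.060469778)
E_9/E_15 = (-13.6057/81) / (-13.6057/225)
E_9/E_15 = 225/81
E_9/E_15 = 2.778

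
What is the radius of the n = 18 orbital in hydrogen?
17.145342 nm (or 171.453416 Å)

The Bohr radius formula is:
r_n = n² a₀ / Z

where a₀ = 0.052917721 nm is the Bohr radius.

For H (Z = 1) at n = 18:
r_18 = 18² × 0.052917721 nm / 1
r_18 = 324 × 0.052917721 nm / 1
r_18 = 17.1453416 nm / 1
r_18 = 17.145342 nm

The electron orbits at approximately 17.145342 nm from the nucleus.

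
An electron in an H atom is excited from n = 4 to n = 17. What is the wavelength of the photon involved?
1543.476 nm

First, find the transition energy using E_n = -13.6057 / n² eV:
E_4 = -13.6057 / 4² = -0.850356250 eV
E_17 = -13.6057 / 17² = -0.047078547 eV

Photon energy: |ΔE| = |E_17 - E_4| = 0.803277703 eV

Convert to wavelength using E = hc/λ with hc = 1239.84 eV·nm:
λ = hc/E = 1239.84 eV·nm / 0.803277703 eV
λ = 1543.476 nm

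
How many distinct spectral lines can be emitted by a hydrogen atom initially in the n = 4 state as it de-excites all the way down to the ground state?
6

The electron can occupy levels n = 1, 2, ..., 4 during de-excitation — that is m = 4 - 1 + 1 = 4 distinct levels.

The number of distinct spectral lines equals the number of ways to choose 2 of these m levels (each pair gives one possible emission transition):

Number of lines = m(m-1)/2 = 4×3/2 = 6

These correspond to all possible transitions between the 4 levels:
4 → 3, 4 → 2, 4 → 1, 3 → 2, 3 → 1, 2 → 1

Each transition produces a photon with a unique energy (and thus wavelength). This count does not depend on Z.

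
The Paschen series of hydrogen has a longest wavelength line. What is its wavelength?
1874.60256 nm

The longest wavelength corresponds to the smallest energy transition in the series.
The Paschen series has all transitions ending at n_f = 3.

For H, the first line (α-line) is the jump from n = 4 to n = 3:
E_4 = -13.6057 / 4² = -0.85035625000 eV
E_3 = -13.6057 / 3² = -1.51174444444 eV
ΔE = E_4 - E_3 = 0.66138819444 eV

λ = hc/E = 1239.84 eV·nm / 0.66138819444 eV
λ = 1874.60256 nm

This is the α-line of the Paschen series in H.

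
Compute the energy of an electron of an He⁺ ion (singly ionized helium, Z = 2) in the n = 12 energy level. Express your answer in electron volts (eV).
-0.3779 eV

The energy levels of a hydrogen-like atom are given by:
E_n = -13.6057 Z² / n² eV  (with Z = 2 for He⁺)

For n = 12:
E_12 = -13.6057 × 2² / 12²
E_12 = -13.6057 × 4 / 144
E_12 = -0.3779 eV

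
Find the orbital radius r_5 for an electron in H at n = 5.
1.3229 nm (or 13.2294 Å)

The Bohr radius formula is:
r_n = n² a₀ / Z

where a₀ = 0.0529177 nm is the Bohr radius.

For H (Z = 1) at n = 5:
r_5 = 5² × 0.0529177 nm / 1
r_5 = 25 × 0.0529177 nm / 1
r_5 = 1.32294 nm / 1
r_5 = 1.3229 nm

The electron orbits at approximately 1.3229 nm from the nucleus.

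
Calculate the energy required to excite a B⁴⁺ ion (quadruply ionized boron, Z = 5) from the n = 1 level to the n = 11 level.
337.3314 eV

The energy levels of a hydrogen-like atom are E_n = -13.6057 Z² eV / n².

Energy at n = 1: E_1 = -13.6057 × 5² / 1² = -340.1425000 eV
Energy at n = 11: E_11 = -13.6057 × 5² / 11² = -2.8110950 eV

The excitation energy is the difference:
ΔE = E_11 - E_1
ΔE = -2.8110950 - (-340.1425000)
ΔE = 337.3314 eV

Since this is positive, energy must be absorbed (photon absorption).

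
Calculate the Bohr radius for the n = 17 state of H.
15.293221 nm (or 152.932214 Å)

The Bohr radius formula is:
r_n = n² a₀ / Z

where a₀ = 0.052917721 nm is the Bohr radius.

For H (Z = 1) at n = 17:
r_17 = 17² × 0.052917721 nm / 1
r_17 = 289 × 0.052917721 nm / 1
r_17 = 15.2932214 nm / 1
r_17 = 15.293221 nm

The electron orbits at approximately 15.293221 nm from the nucleus.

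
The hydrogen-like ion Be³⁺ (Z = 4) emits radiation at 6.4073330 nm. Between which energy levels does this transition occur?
n = 3 → n = 1

First, find the photon energy from the wavelength (hc = 1239.84 eV·nm):
E = hc/λ = 1239.84 eV·nm / 6.4073330 nm = 193.50329 eV

The energy levels of Be³⁺ satisfy E_n = -13.6057 × 4² / n² eV, so an emission n_i → n_f releases
ΔE = 13.6057 × 4² × (1/n_f² − 1/n_i²) eV.

Setting ΔE equal to the photon energy:
1/n_f² − 1/n_i² = 193.50329 / (13.6057 × 4²) = 0.88888889

Since 1/n_i² must be positive, we need 1/n_f² > 0.88888889, i.e. n_f ≤ 1. For each allowed n_f, solve n_i = (1/n_f² − 0.88888889)^(−1/2) and check whether it is a whole number:
  n_f = 1: 1/n_i² = 1.00000000 − 0.88888889 = 0.11111111 → n_i = 3.000  → integer, n_i = 3 ✓

Only n_f = 1 gives an integer upper level, n_i = 3.

The transition is from n = 3 to n = 1 (emission).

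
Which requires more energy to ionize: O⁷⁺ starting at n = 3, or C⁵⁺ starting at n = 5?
O⁷⁺ at n = 3 (E = -96.7516 eV)

Using E_n = -13.6057 Z² / n² eV:

O⁷⁺ (Z = 8) at n = 3:
E = -13.6057 × 8² / 3² = -13.6057 × 64 / 9 = -96.7516444 eV

C⁵⁺ (Z = 6) at n = 5:
E = -13.6057 × 6² / 5² = -13.6057 × 36 / 25 = -19.5922080 eV

Since -96.7516444 eV < -19.5922080 eV,
O⁷⁺ at n = 3 is more tightly bound (requires more energy to ionize).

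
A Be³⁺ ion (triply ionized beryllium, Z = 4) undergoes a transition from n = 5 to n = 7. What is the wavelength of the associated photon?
290.703 nm

First, find the transition energy using E_n = -13.6057 Z² / n² eV:
E_5 = -13.6057 × 4² / 5² = -8.7076480 eV
E_7 = -13.6057 × 4² / 7² = -4.4426776 eV

Photon energy: |ΔE| = |E_7 - E_5| = 4.2649704 eV

Convert to wavelength using E = hc/λ with hc = 1239.84 eV·nm:
λ = hc/E = 1239.84 eV·nm / 4.2649704 eV
λ = 290.703 nm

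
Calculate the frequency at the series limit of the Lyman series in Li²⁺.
2.9609e+16 Hz

The series limit corresponds to the transition from n = ∞ to n = 1.
This is the highest energy (shortest wavelength) transition in the Lyman series.

E_∞ = 0 eV
E_1 = -13.6057 × 3² / 1² = -122.4513000 eV

Energy at series limit:
ΔE = E_∞ - E_1 = 0 - (-122.4513000) = 122.4513000 eV
E = 122.4513000 eV × (1.602177 × 10⁻¹⁹ J/eV) = 1.961887e-17 J
f = E/h = 1.961887e-17 J / (6.62607 × 10⁻³⁴ J·s) = 2.9609e+16 Hz

This energy equals the ionization energy from the n = 1 state of Li²⁺.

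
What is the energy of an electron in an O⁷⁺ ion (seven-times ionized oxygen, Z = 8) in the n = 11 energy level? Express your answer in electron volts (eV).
-7.1964 eV

The energy levels of a hydrogen-like atom are given by:
E_n = -13.6057 Z² / n² eV  (with Z = 8 for O⁷⁺)

For n = 11:
E_11 = -13.6057 × 8² / 11²
E_11 = -13.6057 × 64 / 121
E_11 = -7.1964 eV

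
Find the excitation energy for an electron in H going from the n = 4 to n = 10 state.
0.714 eV

The energy levels of a hydrogen-like atom are E_n = -13.6057 eV / n².

Energy at n = 4: E_4 = -13.6057 / 4² = -0.850356 eV
Energy at n = 10: E_10 = -13.6057 / 10² = -0.136057 eV

The excitation energy is the difference:
ΔE = E_10 - E_4
ΔE = -0.136057 - (-0.850356)
ΔE = 0.714 eV

Since this is positive, energy must be absorbed (photon absorption).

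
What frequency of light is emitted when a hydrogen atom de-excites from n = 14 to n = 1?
3.273e+15 Hz

First, find the transition energy:
E_14 = -13.6057 / 14² = -0.06942 eV
E_1 = -13.6057 / 1² = -13.60570 eV
|ΔE| = |E_1 - E_14| = 13.53628 eV

Convert to Joules: E = 13.53628 eV × (1.602177 × 10⁻¹⁹ J/eV) = 2.16875e-18 J

Using E = hf:
f = E/h = 2.16875e-18 J / (6.62607 × 10⁻³⁴ J·s)
f = 3.273e+15 Hz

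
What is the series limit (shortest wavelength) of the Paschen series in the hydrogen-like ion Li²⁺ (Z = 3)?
91.127 nm

The series limit corresponds to the transition from n = ∞ to n = 3.
This is the highest energy (shortest wavelength) transition in the Paschen series.

E_∞ = 0 eV
E_3 = -13.6057 × 3² / 3² = -13.60570 eV

Energy at series limit:
ΔE = E_∞ - E_3 = 0 - (-13.60570) = 13.60570 eV
λ = hc/E = 1239.84 eV·nm / 13.60570 eV = 91.127 nm

This energy equals the ionization energy from the n = 3 state of Li²⁺.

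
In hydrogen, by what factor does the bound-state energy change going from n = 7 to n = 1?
49.000000

Using E_n = -13.6057 Z² / n² eV with Z = 1:

E_1 = -13.6057 / 1² = -13.6057 / 1 = -13.605700000000 eV
E_7 = -13.6057 / 7² = -13.6057 / 49 = -0.277667346939 eV

The ratio is:
E_1/E_7 = (-13.605700000000) / (-0.277667346939)
E_1/E_7 = (-13.6057/1) / (-13.6057/49)
E_1/E_7 = 49/1
E_1/E_7 = 49.000000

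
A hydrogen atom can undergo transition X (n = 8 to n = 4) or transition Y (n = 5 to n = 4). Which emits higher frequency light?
8 → 4

Calculate the energy for each transition:

Transition 8 → 4:
ΔE₁ = |E_4 - E_8| = |-13.6057/4² - (-13.6057/8²)|
ΔE₁ = |-0.850356250000 - (-0.212589062500)| = 0.637767188 eV

Transition 5 → 4:
ΔE₂ = |E_4 - E_5| = |-13.6057/4² - (-13.6057/5²)|
ΔE₂ = |-0.850356250000 - (-0.544228000000)| = 0.306128250 eV

Since 0.637767188 eV > 0.306128250 eV, the transition 8 → 4 emits the more energetic photon.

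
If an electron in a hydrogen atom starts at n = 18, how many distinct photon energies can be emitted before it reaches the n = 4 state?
105

The electron can occupy levels n = 4, 5, ..., 18 during de-excitation — that is m = 18 - 4 + 1 = 15 distinct levels.

The number of distinct spectral lines equals the number of ways to choose 2 of these m levels (each pair gives one possible emission transition):

Number of lines = m(m-1)/2 = 15×14/2 = 105

These correspond to all possible transitions between the 15 levels:
18 → 17, 18 → 16, 18 → 15, 18 → 14, 18 → 13, 18 → 12, 18 → 11, 18 → 10...

Each transition produces a photon with a unique energy (and thus wavelength). This count does not depend on Z.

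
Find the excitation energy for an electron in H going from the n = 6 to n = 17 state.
0.33086 eV

The energy levels of a hydrogen-like atom are E_n = -13.6057 eV / n².

Energy at n = 6: E_6 = -13.6057 / 6² = -0.37793611 eV
Energy at n = 17: E_17 = -13.6057 / 17² = -0.04707855 eV

The excitation energy is the difference:
ΔE = E_17 - E_6
ΔE = -0.04707855 - (-0.37793611)
ΔE = 0.33086 eV

Since this is positive, energy must be absorbed (photon absorption).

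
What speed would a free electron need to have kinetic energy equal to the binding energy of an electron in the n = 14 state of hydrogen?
1.5626e+05 m/s (or 0.052124% of c)

The binding energy at n = 14 for hydrogen is:
E_14 = -13.6057/14² = -0.069416837 eV
|E_14| = 0.069416837 eV

Convert to Joules:
KE = 0.069416837 eV × (1.602177 × 10⁻¹⁹ J/eV) = 1.112181e-20 J

Using KE = ½mv²:
v = √(2·KE/m_e)
v = √(2 × 1.112181e-20 J / 9.10938 × 10⁻³¹ kg)
v = 1.5626e+05 m/s

This is approximately 0.052124% the speed of light.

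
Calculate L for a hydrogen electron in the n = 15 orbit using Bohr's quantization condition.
1.5819e-33 J·s (or 15ℏ)

In the Bohr model, angular momentum is quantized:
L = nℏ

where ℏ = h/(2π) = 1.054572e-34 J·s

For n = 15:
L = 15 × 1.054572e-34 J·s
L = 1.5819e-33 J·s

This can also be written as L = 15ℏ.
The angular momentum is an integer multiple of the reduced Planck constant.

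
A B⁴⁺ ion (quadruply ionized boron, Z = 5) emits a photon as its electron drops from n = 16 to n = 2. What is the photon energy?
83.7069 eV

The energy levels are E_n = -13.6057 Z² eV / n².

Energy at n = 16: E_16 = -13.6057 × 5² / 16² = -1.3286816 eV
Energy at n = 2: E_2 = -13.6057 × 5² / 2² = -85.0356250 eV

For emission (electron falling to lower state), the photon energy is:
E_photon = E_16 - E_2 = |-1.3286816 - (-85.0356250)|
E_photon = 83.7069 eV

This energy is carried away by the emitted photon.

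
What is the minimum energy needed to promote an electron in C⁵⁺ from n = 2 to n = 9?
116.40 eV

The energy levels of a hydrogen-like atom are E_n = -13.6057 Z² eV / n².

Energy at n = 2: E_2 = -13.6057 × 6² / 2² = -122.45130 eV
Energy at n = 9: E_9 = -13.6057 × 6² / 9² = -6.04698 eV

The excitation energy is the difference:
ΔE = E_9 - E_2
ΔE = -6.04698 - (-122.45130)
ΔE = 116.40 eV

Since this is positive, energy must be absorbed (photon absorption).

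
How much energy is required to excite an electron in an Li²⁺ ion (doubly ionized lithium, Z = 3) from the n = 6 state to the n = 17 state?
2.978 eV

The energy levels of a hydrogen-like atom are E_n = -13.6057 Z² eV / n².

Energy at n = 6: E_6 = -13.6057 × 3² / 6² = -3.401425 eV
Energy at n = 17: E_17 = -13.6057 × 3² / 17² = -0.423707 eV

The excitation energy is the difference:
ΔE = E_17 - E_6
ΔE = -0.423707 - (-3.401425)
ΔE = 2.978 eV

Since this is positive, energy must be absorbed (photon absorption).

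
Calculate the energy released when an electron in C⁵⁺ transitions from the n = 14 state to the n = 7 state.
7.497 eV

The energy levels are E_n = -13.6057 Z² eV / n².

Energy at n = 14: E_14 = -13.6057 × 6² / 14² = -2.499006 eV
Energy at n = 7: E_7 = -13.6057 × 6² / 7² = -9.996024 eV

For emission (electron falling to lower state), the photon energy is:
E_photon = E_14 - E_7 = |-2.499006 - (-9.996024)|
E_photon = 7.497 eV

This energy is carried away by the emitted photon.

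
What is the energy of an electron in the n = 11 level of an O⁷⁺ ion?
-7.196403 eV

For hydrogen-like ions, the energy levels scale with Z²:
E_n = -13.6057 Z² / n² eV

For O⁷⁺ (Z = 8) at n = 11:
E_11 = -13.6057 × 8² / 11²
E_11 = -13.6057 × 64 / 121
E_11 = -870.7648 / 121
E_11 = -7.196403 eV

The energy is 64 times more negative than hydrogen at the same n due to the stronger nuclear charge.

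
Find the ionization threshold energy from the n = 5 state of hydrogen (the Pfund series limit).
0.544 eV

The series limit corresponds to the transition from n = ∞ to n = 5.
This is the highest energy (shortest wavelength) transition in the Pfund series.

E_∞ = 0 eV
E_5 = -13.6057 / 5² = -0.544 eV

Energy at series limit:
ΔE = E_∞ - E_5 = 0 - (-0.544) = 0.544 eV

This energy equals the ionization energy from the n = 5 state of hydrogen.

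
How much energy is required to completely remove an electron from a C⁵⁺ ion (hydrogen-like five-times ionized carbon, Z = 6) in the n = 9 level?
6.046978 eV

The ionization energy is the energy needed to remove the electron completely (n → ∞).

For a hydrogen-like ion with Z = 6, E_n = -13.6057 Z² / n² eV.

At n = 9: E_9 = -13.6057 × 6² / 9² = -6.046977778 eV
At n = ∞: E_∞ = 0 eV

Ionization energy = E_∞ - E_9 = 0 - (-6.046977778) = 6.046977778 eV
Ionization energy ≈ 6.046978 eV

This is also called the binding energy of the electron in state n = 9.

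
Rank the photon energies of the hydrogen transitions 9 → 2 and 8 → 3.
9 → 2

Calculate the energy for each transition:

Transition 9 → 2:
ΔE₁ = |E_2 - E_9| = |-13.6057/2² - (-13.6057/9²)|
ΔE₁ = |-3.40142500 - (-0.16797160)| = 3.23345 eV

Transition 8 → 3:
ΔE₂ = |E_3 - E_8| = |-13.6057/3² - (-13.6057/8²)|
ΔE₂ = |-1.51174444 - (-0.21258906)| = 1.29916 eV

Since 3.23345 eV > 1.29916 eV, the transition 9 → 2 emits the more energetic photon.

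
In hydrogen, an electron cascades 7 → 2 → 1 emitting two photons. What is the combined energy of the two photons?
13.328 eV

The energy levels of hydrogen are E_n = -13.6057 / n² eV.

First transition (7 → 2):
ΔE₁ = |E_2 - E_7|
ΔE₁ = |-3.401425000 - (-0.277667347)| = 3.123758 eV

Second transition (2 → 1):
ΔE₂ = |E_1 - E_2|
ΔE₂ = |-13.605700000 - (-3.401425000)| = 10.204275 eV

Total energy released:
E_total = ΔE₁ + ΔE₂ = 3.123758 + 10.204275 = 13.328 eV

Note: This equals the direct transition 7 → 1: 13.328 eV ✓
Energy is conserved regardless of the path taken.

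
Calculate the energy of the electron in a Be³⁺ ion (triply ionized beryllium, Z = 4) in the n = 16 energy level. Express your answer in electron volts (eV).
-0.8504 eV

The energy levels of a hydrogen-like atom are given by:
E_n = -13.6057 Z² / n² eV  (with Z = 4 for Be³⁺)

For n = 16:
E_16 = -13.6057 × 4² / 16²
E_16 = -13.6057 × 16 / 256
E_16 = -0.8504 eV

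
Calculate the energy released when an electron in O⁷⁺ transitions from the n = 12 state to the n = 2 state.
211.6442 eV

The energy levels are E_n = -13.6057 Z² eV / n².

Energy at n = 12: E_12 = -13.6057 × 8² / 12² = -6.0469778 eV
Energy at n = 2: E_2 = -13.6057 × 8² / 2² = -217.6912000 eV

For emission (electron falling to lower state), the photon energy is:
E_photon = E_12 - E_2 = |-6.0469778 - (-217.6912000)|
E_photon = 211.6442 eV

This energy is carried away by the emitted photon.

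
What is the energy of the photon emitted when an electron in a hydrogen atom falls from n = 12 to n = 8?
0.118 eV

The energy levels are E_n = -13.6057 eV / n².

Energy at n = 12: E_12 = -13.6057 / 12² = -0.094484 eV
Energy at n = 8: E_8 = -13.6057 / 8² = -0.212589 eV

For emission (electron falling to lower state), the photon energy is:
E_photon = E_12 - E_8 = |-0.094484 - (-0.212589)|
E_photon = 0.118 eV

This energy is carried away by the emitted photon.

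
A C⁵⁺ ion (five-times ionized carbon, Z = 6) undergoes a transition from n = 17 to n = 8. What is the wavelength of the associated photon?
208.083 nm

First, find the transition energy using E_n = -13.6057 Z² / n² eV:
E_17 = -13.6057 × 6² / 17² = -1.6948277 eV
E_8 = -13.6057 × 6² / 8² = -7.6532063 eV

Photon energy: |ΔE| = |E_8 - E_17| = 5.9583786 eV

Convert to wavelength using E = hc/λ with hc = 1239.84 eV·nm:
λ = hc/E = 1239.84 eV·nm / 5.9583786 eV
λ = 208.083 nm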